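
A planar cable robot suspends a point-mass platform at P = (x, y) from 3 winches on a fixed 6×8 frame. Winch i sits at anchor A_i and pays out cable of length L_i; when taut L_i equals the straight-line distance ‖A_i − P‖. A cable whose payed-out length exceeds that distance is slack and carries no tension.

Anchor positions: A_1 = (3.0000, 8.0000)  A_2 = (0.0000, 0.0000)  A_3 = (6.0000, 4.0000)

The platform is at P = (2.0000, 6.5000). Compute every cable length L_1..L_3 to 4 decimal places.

L_1: Δ = A_1−P = (1.0000, 1.5000) → ‖Δ‖ = √3.2500 = 1.8028
L_2: Δ = A_2−P = (-2.0000, -6.5000) → ‖Δ‖ = √46.2500 = 6.8007
L_3: Δ = A_3−P = (4.0000, -2.5000) → ‖Δ‖ = √22.2500 = 4.7170

(1.8028, 6.8007, 4.7170)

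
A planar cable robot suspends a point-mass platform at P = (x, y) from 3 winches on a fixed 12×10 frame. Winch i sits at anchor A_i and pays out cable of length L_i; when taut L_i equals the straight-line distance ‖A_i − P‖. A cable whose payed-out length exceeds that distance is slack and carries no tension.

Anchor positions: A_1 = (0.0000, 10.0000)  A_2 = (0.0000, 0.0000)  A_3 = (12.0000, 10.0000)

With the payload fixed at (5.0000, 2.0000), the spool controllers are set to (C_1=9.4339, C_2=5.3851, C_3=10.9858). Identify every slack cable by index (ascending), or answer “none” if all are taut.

3

cable 1: L_1 = ‖A_1−P‖ = 9.4340;  C_1 = 9.4339 → taut
cable 2: L_2 = ‖A_2−P‖ = 5.3852;  C_2 = 5.3851 → taut
cable 3: L_3 = ‖A_3−P‖ = 10.6301;  C_3 = 10.9858 → slack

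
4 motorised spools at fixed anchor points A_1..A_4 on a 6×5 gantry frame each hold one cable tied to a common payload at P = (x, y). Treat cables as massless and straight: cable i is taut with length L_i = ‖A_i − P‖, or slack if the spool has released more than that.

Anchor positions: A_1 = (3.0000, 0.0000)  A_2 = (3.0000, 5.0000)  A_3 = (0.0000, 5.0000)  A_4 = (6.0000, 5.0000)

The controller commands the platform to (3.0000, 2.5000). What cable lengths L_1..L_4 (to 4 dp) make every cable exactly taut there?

L_1: Δ = A_1−P = (0.0000, -2.5000) → ‖Δ‖ = √6.2500 = 2.5000
L_2: Δ = A_2−P = (0.0000, 2.5000) → ‖Δ‖ = √6.2500 = 2.5000
L_3: Δ = A_3−P = (-3.0000, 2.5000) → ‖Δ‖ = √15.2500 = 3.9051
L_4: Δ = A_4−P = (3.0000, 2.5000) → ‖Δ‖ = √15.2500 = 3.9051

(2.5000, 2.5000, 3.9051, 3.9051)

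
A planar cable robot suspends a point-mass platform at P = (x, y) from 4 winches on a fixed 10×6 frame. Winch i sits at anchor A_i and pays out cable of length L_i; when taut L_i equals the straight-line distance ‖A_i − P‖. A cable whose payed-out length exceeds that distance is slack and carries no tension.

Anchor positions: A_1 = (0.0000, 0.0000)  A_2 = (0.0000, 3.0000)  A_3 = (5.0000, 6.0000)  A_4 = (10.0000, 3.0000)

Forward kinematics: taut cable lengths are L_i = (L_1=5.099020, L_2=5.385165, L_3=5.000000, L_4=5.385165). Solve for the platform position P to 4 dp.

(5.0000, 1.0000)

expand ‖A_i−P‖²=L_i² and subtract eq 1 (q_i ≔ ‖A_i‖²−L_i²)
q_1 = 0.0000+0.0000−26.0000 = -26.0000
eq1−eq2 → [0.0000  -6.0000]·P = -6.0000
eq1−eq3 → [-10.0000  -12.0000]·P = -62.0000
eq1−eq4 → [-20.0000  -6.0000]·P = -106.0000
2×2 solve → P = (5.0000, 1.0000)
check cable 4: ‖A_4−P‖² = 29.0000 ≈ L_4² = 29.0000 ✓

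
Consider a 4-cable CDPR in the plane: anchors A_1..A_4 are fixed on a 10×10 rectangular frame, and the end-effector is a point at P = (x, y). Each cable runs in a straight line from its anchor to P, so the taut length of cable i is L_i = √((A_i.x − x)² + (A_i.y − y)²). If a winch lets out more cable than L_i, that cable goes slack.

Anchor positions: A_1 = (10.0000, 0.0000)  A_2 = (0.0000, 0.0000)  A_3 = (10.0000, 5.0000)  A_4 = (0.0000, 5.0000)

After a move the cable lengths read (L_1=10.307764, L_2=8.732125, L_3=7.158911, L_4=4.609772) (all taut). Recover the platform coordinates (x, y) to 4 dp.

expand ‖A_i−P‖²=L_i² and subtract eq 1 (c_i ≔ ‖A_i‖²−L_i²)
c_1 = 100.0000+0.0000−106.2500 = -6.2500
eq1−eq2 → [20.0000  0.0000]·P = 70.0000
eq1−eq3 → [0.0000  -10.0000]·P = -80.0000
eq1−eq4 → [20.0000  -10.0000]·P = -10.0000
2×2 solve → P = (3.5000, 8.0000)
check cable 4: ‖A_4−P‖² = 21.2500 ≈ L_4² = 21.2500 ✓

(3.5000, 8.0000)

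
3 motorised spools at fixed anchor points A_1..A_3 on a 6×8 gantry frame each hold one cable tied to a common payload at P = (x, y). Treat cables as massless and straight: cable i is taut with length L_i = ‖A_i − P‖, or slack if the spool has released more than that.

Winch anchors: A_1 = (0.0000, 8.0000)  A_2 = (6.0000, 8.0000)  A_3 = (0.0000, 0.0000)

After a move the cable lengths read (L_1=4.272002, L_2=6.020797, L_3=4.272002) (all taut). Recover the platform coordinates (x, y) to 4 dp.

circle eqns → linear via eq_j − eq_1; set c_j = A_j·A_j − L_j²
c_1 = 0.0000+64.0000−18.2500 = 45.7500
-12.0000·x + 0.0000·y = c_1−c_2 = -18.0000
0.0000·x + 16.0000·y = c_1−c_3 = 64.0000
solve first two rows → x=1.5000, y=4.0000

(1.5000, 4.0000)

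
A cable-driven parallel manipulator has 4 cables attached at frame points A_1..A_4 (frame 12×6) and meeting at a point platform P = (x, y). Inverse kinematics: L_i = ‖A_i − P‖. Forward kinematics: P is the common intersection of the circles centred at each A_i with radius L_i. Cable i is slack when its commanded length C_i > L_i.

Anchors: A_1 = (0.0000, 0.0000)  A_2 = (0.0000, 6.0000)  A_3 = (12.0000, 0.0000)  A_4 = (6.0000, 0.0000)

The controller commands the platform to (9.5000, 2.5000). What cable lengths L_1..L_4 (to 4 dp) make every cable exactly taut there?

(9.8234, 10.1242, 3.5355, 4.3012)

L_1: Δ = A_1−P = (-9.5000, -2.5000) → ‖Δ‖ = √96.5000 = 9.8234
L_2: Δ = A_2−P = (-9.5000, 3.5000) → ‖Δ‖ = √102.5000 = 10.1242
L_3: Δ = A_3−P = (2.5000, -2.5000) → ‖Δ‖ = √12.5000 = 3.5355
L_4: Δ = A_4−P = (-3.5000, -2.5000) → ‖Δ‖ = √18.5000 = 4.3012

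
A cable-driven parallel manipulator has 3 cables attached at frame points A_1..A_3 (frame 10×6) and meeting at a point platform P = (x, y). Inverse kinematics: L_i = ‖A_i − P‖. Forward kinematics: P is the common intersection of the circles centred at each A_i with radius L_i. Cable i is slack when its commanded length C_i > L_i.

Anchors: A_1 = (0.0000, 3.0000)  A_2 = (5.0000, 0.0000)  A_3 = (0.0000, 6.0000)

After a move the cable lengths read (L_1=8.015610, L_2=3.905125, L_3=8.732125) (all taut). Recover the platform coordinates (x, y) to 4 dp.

(8.0000, 2.5000)

each cable: (A_i−P)·(A_i−P) = L_i²; let k_i = ‖A_i‖²−L_i²
k_1 = 0.0000+9.0000−64.2500 = -55.2500
row 1: -10.0000x + 6.0000y = -65.0000  (k_2=9.7500)
row 2: 0.0000x − 6.0000y = -15.0000  (k_3=-40.2500)
Cramer on rows 1–2 → x = 8.0000, y = 2.5000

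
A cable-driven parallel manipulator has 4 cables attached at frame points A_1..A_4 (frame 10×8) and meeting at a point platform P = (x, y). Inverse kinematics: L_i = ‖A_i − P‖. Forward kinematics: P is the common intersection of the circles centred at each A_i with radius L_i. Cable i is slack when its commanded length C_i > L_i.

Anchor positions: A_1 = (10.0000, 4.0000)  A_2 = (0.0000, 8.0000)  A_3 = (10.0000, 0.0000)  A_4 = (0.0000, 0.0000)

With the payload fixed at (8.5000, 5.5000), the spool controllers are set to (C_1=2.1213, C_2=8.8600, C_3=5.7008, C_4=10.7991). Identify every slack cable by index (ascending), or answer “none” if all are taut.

cable 1: √((1.5000)²+(-1.5000)²)=2.1213, C_1=2.1213: taut
cable 2: √((-8.5000)²+(2.5000)²)=8.8600, C_2=8.8600: taut
cable 3: √((1.5000)²+(-5.5000)²)=5.7009, C_3=5.7008: taut
cable 4: √((-8.5000)²+(-5.5000)²)=10.1242, C_4=10.7991: slack

4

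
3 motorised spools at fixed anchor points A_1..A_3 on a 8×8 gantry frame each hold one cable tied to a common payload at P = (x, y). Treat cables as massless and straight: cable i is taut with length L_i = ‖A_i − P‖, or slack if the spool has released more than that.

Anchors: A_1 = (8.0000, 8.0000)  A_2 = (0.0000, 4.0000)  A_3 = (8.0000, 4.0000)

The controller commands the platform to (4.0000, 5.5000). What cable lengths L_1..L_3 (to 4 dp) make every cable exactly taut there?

L_1: Δ = A_1−P = (4.0000, 2.5000) → ‖Δ‖ = √22.2500 = 4.7170
L_2: Δ = A_2−P = (-4.0000, -1.5000) → ‖Δ‖ = √18.2500 = 4.2720
L_3: Δ = A_3−P = (4.0000, -1.5000) → ‖Δ‖ = √18.2500 = 4.2720

(4.7170, 4.2720, 4.2720)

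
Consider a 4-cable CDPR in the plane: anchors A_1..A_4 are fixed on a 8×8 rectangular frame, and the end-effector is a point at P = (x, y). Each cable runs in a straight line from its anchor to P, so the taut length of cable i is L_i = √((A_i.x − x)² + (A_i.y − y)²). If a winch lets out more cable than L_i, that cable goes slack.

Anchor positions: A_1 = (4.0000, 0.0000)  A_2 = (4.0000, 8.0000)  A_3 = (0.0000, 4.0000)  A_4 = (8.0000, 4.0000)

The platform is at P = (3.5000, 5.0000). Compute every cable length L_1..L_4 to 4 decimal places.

cable 1: Δx=0.5000, Δy=-5.0000; L_1 = √(Δx²+Δy²) = 5.0249
cable 2: Δx=0.5000, Δy=3.0000; L_2 = √(Δx²+Δy²) = 3.0414
cable 3: Δx=-3.5000, Δy=-1.0000; L_3 = √(Δx²+Δy²) = 3.6401
cable 4: Δx=4.5000, Δy=-1.0000; L_4 = √(Δx²+Δy²) = 4.6098

(5.0249, 3.0414, 3.6401, 4.6098)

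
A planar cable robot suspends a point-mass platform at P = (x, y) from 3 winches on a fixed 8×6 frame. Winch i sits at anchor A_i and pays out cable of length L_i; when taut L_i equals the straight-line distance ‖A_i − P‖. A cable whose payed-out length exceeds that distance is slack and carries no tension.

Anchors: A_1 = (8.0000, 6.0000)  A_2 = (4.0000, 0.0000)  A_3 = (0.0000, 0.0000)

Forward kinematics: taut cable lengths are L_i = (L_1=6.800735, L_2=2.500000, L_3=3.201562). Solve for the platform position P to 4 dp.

(2.5000, 2.0000)

expand ‖A_i−P‖²=L_i² and subtract eq 1 (q_i ≔ ‖A_i‖²−L_i²)
q_1 = 64.0000+36.0000−46.2500 = 53.7500
eq1−eq2 → [8.0000  12.0000]·P = 44.0000
eq1−eq3 → [16.0000  12.0000]·P = 64.0000
2×2 solve → P = (2.5000, 2.0000)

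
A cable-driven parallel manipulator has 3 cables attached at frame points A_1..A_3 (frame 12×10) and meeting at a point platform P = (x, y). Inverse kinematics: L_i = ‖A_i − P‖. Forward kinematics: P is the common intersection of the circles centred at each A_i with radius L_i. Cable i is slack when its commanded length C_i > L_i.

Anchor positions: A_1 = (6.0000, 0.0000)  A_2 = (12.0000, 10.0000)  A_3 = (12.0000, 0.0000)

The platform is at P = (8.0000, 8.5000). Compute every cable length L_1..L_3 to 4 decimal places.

L_1: Δ = A_1−P = (-2.0000, -8.5000) → ‖Δ‖ = √76.2500 = 8.7321
L_2: Δ = A_2−P = (4.0000, 1.5000) → ‖Δ‖ = √18.2500 = 4.2720
L_3: Δ = A_3−P = (4.0000, -8.5000) → ‖Δ‖ = √88.2500 = 9.3941

(8.7321, 4.2720, 9.3941)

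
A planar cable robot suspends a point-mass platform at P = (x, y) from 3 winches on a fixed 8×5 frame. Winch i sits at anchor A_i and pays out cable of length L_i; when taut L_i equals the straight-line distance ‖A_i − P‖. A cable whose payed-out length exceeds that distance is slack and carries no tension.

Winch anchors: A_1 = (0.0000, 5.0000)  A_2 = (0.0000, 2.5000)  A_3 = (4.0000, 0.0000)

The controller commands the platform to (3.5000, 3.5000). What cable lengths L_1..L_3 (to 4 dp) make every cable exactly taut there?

(3.8079, 3.6401, 3.5355)

L_1: Δ = A_1−P = (-3.5000, 1.5000) → ‖Δ‖ = √14.5000 = 3.8079
L_2: Δ = A_2−P = (-3.5000, -1.0000) → ‖Δ‖ = √13.2500 = 3.6401
L_3: Δ = A_3−P = (0.5000, -3.5000) → ‖Δ‖ = √12.5000 = 3.5355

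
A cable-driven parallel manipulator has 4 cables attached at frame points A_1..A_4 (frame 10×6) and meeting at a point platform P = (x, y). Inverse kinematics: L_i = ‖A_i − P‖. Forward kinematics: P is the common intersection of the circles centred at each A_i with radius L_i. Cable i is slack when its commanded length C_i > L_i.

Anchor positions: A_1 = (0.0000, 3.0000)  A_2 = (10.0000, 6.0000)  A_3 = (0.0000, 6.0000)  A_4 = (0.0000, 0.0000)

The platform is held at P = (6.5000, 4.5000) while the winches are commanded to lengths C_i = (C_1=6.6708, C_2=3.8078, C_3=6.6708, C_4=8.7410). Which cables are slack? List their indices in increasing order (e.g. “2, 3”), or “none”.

i=1: geometric 6.6708 vs commanded 6.6708 ⇒ taut
i=2: geometric 3.8079 vs commanded 3.8078 ⇒ taut
i=3: geometric 6.6708 vs commanded 6.6708 ⇒ taut
i=4: geometric 7.9057 vs commanded 8.7410 ⇒ slack

4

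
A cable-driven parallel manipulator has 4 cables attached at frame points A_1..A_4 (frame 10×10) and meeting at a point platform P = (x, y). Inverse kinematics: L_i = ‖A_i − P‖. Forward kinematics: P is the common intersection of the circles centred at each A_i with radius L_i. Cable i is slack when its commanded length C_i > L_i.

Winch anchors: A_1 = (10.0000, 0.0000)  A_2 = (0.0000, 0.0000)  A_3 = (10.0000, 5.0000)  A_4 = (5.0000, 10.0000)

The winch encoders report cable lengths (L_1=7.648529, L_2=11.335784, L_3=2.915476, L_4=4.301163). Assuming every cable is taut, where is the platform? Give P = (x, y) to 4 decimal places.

(8.5000, 7.5000)

each cable: (A_i−P)·(A_i−P) = L_i²; let c_i = ‖A_i‖²−L_i²
c_1 = 100.0000+0.0000−58.5000 = 41.5000
row 1: 20.0000x + 0.0000y = 170.0000  (c_2=-128.5000)
row 2: 0.0000x − 10.0000y = -75.0000  (c_3=116.5000)
row 3: 10.0000x − 20.0000y = -65.0000  (c_4=106.5000)
Cramer on rows 1–2 → x = 8.5000, y = 7.5000
check cable 4: ‖A_4−P‖² = 18.5000 ≈ L_4² = 18.5000 ✓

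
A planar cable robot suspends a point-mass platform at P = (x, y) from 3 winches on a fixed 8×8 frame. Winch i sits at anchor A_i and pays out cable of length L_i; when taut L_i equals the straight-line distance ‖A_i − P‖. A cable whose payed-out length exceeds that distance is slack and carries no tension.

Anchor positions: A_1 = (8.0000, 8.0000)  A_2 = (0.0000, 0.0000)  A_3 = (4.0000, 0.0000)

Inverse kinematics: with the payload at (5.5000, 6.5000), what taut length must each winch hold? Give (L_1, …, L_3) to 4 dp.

cable 1: Δx=2.5000, Δy=1.5000; L_1 = √(Δx²+Δy²) = 2.9155
cable 2: Δx=-5.5000, Δy=-6.5000; L_2 = √(Δx²+Δy²) = 8.5147
cable 3: Δx=-1.5000, Δy=-6.5000; L_3 = √(Δx²+Δy²) = 6.6708

(2.9155, 8.5147, 6.6708)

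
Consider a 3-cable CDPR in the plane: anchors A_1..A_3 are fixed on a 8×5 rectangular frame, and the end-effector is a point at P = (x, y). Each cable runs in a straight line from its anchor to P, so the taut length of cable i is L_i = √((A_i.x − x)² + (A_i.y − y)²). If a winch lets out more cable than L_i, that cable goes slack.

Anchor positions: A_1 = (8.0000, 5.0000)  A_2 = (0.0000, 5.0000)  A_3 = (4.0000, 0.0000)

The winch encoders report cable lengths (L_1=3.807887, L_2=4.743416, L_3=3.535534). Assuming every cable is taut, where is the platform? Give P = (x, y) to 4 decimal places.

(4.5000, 3.5000)

each cable: (A_i−P)·(A_i−P) = L_i²; let k_i = ‖A_i‖²−L_i²
k_1 = 64.0000+25.0000−14.5000 = 74.5000
row 1: 16.0000x + 0.0000y = 72.0000  (k_2=2.5000)
row 2: 8.0000x + 10.0000y = 71.0000  (k_3=3.5000)
Cramer on rows 1–2 → x = 4.5000, y = 3.5000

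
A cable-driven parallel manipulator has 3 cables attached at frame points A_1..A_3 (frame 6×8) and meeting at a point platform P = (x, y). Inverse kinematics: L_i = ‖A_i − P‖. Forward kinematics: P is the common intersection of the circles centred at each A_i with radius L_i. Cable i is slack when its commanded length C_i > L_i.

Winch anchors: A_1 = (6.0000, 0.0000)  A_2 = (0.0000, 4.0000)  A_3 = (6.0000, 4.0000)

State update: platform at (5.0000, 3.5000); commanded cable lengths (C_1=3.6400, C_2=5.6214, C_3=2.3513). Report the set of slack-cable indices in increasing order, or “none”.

cable 1: L_1 = ‖A_1−P‖ = 3.6401;  C_1 = 3.6400 → taut
cable 2: L_2 = ‖A_2−P‖ = 5.0249;  C_2 = 5.6214 → slack
cable 3: L_3 = ‖A_3−P‖ = 1.1180;  C_3 = 2.3513 → slack

2, 3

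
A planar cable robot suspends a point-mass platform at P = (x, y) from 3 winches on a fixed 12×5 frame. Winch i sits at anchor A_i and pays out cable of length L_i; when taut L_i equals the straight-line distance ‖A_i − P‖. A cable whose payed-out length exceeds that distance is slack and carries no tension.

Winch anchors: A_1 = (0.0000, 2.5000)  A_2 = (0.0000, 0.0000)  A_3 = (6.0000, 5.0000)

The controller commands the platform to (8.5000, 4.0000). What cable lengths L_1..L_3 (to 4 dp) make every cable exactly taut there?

(8.6313, 9.3941, 2.6926)

cable 1: Δx=-8.5000, Δy=-1.5000; L_1 = √(Δx²+Δy²) = 8.6313
cable 2: Δx=-8.5000, Δy=-4.0000; L_2 = √(Δx²+Δy²) = 9.3941
cable 3: Δx=-2.5000, Δy=1.0000; L_3 = √(Δx²+Δy²) = 2.6926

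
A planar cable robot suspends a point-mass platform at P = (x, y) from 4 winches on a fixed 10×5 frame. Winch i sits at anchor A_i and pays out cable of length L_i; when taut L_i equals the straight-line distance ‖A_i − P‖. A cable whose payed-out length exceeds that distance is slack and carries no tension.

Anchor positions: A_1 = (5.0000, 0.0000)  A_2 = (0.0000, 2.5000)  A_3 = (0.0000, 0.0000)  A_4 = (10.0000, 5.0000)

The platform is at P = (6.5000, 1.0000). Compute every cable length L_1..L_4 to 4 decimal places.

L_1: Δ = A_1−P = (-1.5000, -1.0000) → ‖Δ‖ = √3.2500 = 1.8028
L_2: Δ = A_2−P = (-6.5000, 1.5000) → ‖Δ‖ = √44.5000 = 6.6708
L_3: Δ = A_3−P = (-6.5000, -1.0000) → ‖Δ‖ = √43.2500 = 6.5765
L_4: Δ = A_4−P = (3.5000, 4.0000) → ‖Δ‖ = √28.2500 = 5.3151

(1.8028, 6.6708, 6.5765, 5.3151)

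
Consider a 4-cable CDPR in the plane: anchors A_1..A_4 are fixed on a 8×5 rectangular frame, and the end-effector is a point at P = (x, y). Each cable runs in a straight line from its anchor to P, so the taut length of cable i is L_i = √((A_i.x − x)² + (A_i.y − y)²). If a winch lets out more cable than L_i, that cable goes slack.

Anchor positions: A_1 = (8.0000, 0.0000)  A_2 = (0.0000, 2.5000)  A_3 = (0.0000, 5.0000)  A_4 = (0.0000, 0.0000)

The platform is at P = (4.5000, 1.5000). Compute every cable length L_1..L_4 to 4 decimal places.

L_1 = √((8.0000−4.5000)² + (0.0000−1.5000)²) = 3.8079
L_2 = √((0.0000−4.5000)² + (2.5000−1.5000)²) = 4.6098
L_3 = √((0.0000−4.5000)² + (5.0000−1.5000)²) = 5.7009
L_4 = √((0.0000−4.5000)² + (0.0000−1.5000)²) = 4.7434

(3.8079, 4.6098, 5.7009, 4.7434)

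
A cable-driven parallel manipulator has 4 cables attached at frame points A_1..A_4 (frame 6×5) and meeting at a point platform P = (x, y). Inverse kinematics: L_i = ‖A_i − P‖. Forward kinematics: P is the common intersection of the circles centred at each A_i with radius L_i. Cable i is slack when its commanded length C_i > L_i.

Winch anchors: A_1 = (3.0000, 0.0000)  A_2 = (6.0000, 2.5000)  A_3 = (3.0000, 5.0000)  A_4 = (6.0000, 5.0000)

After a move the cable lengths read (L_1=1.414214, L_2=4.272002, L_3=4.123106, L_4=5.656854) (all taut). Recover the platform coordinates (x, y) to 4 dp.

each cable: (A_i−P)·(A_i−P) = L_i²; let c_i = ‖A_i‖²−L_i²
c_1 = 9.0000+0.0000−2.0000 = 7.0000
row 1: -6.0000x − 5.0000y = -17.0000  (c_2=24.0000)
row 2: 0.0000x − 10.0000y = -10.0000  (c_3=17.0000)
row 3: -6.0000x − 10.0000y = -22.0000  (c_4=29.0000)
Cramer on rows 1–2 → x = 2.0000, y = 1.0000
check cable 4: ‖A_4−P‖² = 32.0000 ≈ L_4² = 32.0000 ✓

(2.0000, 1.0000)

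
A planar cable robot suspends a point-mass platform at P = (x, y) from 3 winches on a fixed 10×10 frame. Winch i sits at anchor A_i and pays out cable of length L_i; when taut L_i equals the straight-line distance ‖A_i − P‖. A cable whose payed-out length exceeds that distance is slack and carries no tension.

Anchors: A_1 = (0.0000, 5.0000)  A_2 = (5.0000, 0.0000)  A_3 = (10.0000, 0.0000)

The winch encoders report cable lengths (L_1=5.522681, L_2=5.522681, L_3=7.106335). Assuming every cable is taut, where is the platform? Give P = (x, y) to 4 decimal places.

circle eqns → linear via eq_j − eq_1; set c_j = A_j·A_j − L_j²
c_1 = 0.0000+25.0000−30.5000 = -5.5000
-10.0000·x + 10.0000·y = c_1−c_2 = 0.0000
-20.0000·x + 10.0000·y = c_1−c_3 = -55.0000
solve first two rows → x=5.5000, y=5.5000

(5.5000, 5.5000)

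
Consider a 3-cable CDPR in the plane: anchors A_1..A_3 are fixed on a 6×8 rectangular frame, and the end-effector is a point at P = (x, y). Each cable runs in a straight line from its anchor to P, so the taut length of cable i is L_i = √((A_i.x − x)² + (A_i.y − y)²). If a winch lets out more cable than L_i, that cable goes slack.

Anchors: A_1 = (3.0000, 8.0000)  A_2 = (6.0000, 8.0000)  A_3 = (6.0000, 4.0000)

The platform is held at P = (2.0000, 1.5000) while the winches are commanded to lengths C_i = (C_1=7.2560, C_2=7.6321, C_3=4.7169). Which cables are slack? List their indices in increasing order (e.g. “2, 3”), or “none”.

1

cable 1: L_1 = ‖A_1−P‖ = 6.5765;  C_1 = 7.2560 → slack
cable 2: L_2 = ‖A_2−P‖ = 7.6322;  C_2 = 7.6321 → taut
cable 3: L_3 = ‖A_3−P‖ = 4.7170;  C_3 = 4.7169 → taut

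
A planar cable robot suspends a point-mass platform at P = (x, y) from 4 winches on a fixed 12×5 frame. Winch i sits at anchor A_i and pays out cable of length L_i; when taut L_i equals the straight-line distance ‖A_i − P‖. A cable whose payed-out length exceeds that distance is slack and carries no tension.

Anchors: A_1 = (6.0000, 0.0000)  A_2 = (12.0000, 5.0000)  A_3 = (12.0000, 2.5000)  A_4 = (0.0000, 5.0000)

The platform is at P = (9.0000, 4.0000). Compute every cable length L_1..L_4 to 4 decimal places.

cable 1: Δx=-3.0000, Δy=-4.0000; L_1 = √(Δx²+Δy²) = 5.0000
cable 2: Δx=3.0000, Δy=1.0000; L_2 = √(Δx²+Δy²) = 3.1623
cable 3: Δx=3.0000, Δy=-1.5000; L_3 = √(Δx²+Δy²) = 3.3541
cable 4: Δx=-9.0000, Δy=1.0000; L_4 = √(Δx²+Δy²) = 9.0554

(5.0000, 3.1623, 3.3541, 9.0554)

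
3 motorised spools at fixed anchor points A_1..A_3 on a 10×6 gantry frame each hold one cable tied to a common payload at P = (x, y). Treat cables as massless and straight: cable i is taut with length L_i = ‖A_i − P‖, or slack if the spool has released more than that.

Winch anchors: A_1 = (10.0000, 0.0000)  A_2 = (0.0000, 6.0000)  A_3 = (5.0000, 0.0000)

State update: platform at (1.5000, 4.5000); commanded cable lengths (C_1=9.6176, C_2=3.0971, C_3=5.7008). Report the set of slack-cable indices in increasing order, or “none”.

2

i=1: geometric 9.6177 vs commanded 9.6176 ⇒ taut
i=2: geometric 2.1213 vs commanded 3.0971 ⇒ slack
i=3: geometric 5.7009 vs commanded 5.7008 ⇒ taut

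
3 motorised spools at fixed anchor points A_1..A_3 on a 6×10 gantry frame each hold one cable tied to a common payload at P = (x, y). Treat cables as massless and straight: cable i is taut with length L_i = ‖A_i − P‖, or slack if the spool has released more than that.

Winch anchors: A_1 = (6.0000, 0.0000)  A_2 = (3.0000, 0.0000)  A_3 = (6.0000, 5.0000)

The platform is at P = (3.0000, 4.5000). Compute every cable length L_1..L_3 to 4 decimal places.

cable 1: Δx=3.0000, Δy=-4.5000; L_1 = √(Δx²+Δy²) = 5.4083
cable 2: Δx=0.0000, Δy=-4.5000; L_2 = √(Δx²+Δy²) = 4.5000
cable 3: Δx=3.0000, Δy=0.5000; L_3 = √(Δx²+Δy²) = 3.0414

(5.4083, 4.5000, 3.0414)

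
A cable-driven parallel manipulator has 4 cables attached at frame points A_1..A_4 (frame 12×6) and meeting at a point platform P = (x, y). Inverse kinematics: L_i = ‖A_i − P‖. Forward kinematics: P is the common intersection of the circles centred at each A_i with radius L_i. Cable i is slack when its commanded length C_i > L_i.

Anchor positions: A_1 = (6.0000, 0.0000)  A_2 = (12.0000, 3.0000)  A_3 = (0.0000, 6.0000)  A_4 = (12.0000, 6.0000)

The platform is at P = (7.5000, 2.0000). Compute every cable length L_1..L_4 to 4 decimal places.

(2.5000, 4.6098, 8.5000, 6.0208)

cable 1: Δx=-1.5000, Δy=-2.0000; L_1 = √(Δx²+Δy²) = 2.5000
cable 2: Δx=4.5000, Δy=1.0000; L_2 = √(Δx²+Δy²) = 4.6098
cable 3: Δx=-7.5000, Δy=4.0000; L_3 = √(Δx²+Δy²) = 8.5000
cable 4: Δx=4.5000, Δy=4.0000; L_4 = √(Δx²+Δy²) = 6.0208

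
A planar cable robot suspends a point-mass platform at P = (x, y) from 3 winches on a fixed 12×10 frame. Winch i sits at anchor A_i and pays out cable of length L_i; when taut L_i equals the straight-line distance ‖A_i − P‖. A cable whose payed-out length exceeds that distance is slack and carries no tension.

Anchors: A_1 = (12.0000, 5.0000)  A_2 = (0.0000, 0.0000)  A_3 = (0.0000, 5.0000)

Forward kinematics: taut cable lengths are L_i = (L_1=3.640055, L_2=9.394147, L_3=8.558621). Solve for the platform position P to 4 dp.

(8.5000, 4.0000)

expand ‖A_i−P‖²=L_i² and subtract eq 1 (c_i ≔ ‖A_i‖²−L_i²)
c_1 = 144.0000+25.0000−13.2500 = 155.7500
eq1−eq2 → [24.0000  10.0000]·P = 244.0000
eq1−eq3 → [24.0000  0.0000]·P = 204.0000
2×2 solve → P = (8.5000, 4.0000)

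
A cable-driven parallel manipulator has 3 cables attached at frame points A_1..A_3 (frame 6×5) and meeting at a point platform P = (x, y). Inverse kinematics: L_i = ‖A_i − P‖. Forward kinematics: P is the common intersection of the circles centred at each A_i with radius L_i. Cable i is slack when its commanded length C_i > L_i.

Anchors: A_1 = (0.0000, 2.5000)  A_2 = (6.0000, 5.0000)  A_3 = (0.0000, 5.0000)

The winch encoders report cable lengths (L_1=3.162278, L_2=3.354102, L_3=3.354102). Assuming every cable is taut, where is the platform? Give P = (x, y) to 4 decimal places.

circle eqns → linear via eq_j − eq_1; set c_j = A_j·A_j − L_j²
c_1 = 0.0000+6.2500−10.0000 = -3.7500
-12.0000·x − 5.0000·y = c_1−c_2 = -53.5000
0.0000·x − 5.0000·y = c_1−c_3 = -17.5000
solve first two rows → x=3.0000, y=3.5000

(3.0000, 3.5000)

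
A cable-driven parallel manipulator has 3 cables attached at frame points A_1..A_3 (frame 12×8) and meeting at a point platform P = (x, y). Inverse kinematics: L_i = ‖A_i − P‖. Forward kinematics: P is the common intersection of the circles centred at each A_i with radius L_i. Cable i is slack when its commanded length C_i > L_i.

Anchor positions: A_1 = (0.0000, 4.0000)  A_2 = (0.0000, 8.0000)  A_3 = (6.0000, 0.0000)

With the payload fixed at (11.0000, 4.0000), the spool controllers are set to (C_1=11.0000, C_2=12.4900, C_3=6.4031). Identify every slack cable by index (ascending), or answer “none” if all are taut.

2

i=1: geometric 11.0000 vs commanded 11.0000 ⇒ taut
i=2: geometric 11.7047 vs commanded 12.4900 ⇒ slack
i=3: geometric 6.4031 vs commanded 6.4031 ⇒ taut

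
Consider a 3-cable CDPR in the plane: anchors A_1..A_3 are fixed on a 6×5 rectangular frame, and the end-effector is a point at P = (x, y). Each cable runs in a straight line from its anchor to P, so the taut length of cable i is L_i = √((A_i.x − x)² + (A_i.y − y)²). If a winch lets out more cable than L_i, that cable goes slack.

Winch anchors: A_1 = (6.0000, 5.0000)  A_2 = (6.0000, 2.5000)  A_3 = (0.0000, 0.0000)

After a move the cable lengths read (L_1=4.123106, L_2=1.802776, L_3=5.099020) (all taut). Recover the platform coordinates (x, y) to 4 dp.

expand ‖A_i−P‖²=L_i² and subtract eq 1 (c_i ≔ ‖A_i‖²−L_i²)
c_1 = 36.0000+25.0000−17.0000 = 44.0000
eq1−eq2 → [0.0000  5.0000]·P = 5.0000
eq1−eq3 → [12.0000  10.0000]·P = 70.0000
2×2 solve → P = (5.0000, 1.0000)

(5.0000, 1.0000)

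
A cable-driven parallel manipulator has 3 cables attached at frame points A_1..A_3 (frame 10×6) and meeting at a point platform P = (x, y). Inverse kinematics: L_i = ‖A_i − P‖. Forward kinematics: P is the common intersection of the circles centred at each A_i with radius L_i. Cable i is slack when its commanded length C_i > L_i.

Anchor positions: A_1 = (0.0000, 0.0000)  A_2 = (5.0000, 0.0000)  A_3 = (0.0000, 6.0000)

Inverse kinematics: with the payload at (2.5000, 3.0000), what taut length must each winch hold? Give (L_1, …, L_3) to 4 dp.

(3.9051, 3.9051, 3.9051)

L_1: Δ = A_1−P = (-2.5000, -3.0000) → ‖Δ‖ = √15.2500 = 3.9051
L_2: Δ = A_2−P = (2.5000, -3.0000) → ‖Δ‖ = √15.2500 = 3.9051
L_3: Δ = A_3−P = (-2.5000, 3.0000) → ‖Δ‖ = √15.2500 = 3.9051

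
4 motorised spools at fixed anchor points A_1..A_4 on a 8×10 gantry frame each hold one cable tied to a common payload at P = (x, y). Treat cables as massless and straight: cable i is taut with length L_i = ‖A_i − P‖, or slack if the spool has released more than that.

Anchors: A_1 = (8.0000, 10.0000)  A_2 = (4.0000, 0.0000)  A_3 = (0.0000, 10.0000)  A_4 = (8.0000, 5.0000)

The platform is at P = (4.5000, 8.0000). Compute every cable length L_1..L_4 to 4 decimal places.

cable 1: Δx=3.5000, Δy=2.0000; L_1 = √(Δx²+Δy²) = 4.0311
cable 2: Δx=-0.5000, Δy=-8.0000; L_2 = √(Δx²+Δy²) = 8.0156
cable 3: Δx=-4.5000, Δy=2.0000; L_3 = √(Δx²+Δy²) = 4.9244
cable 4: Δx=3.5000, Δy=-3.0000; L_4 = √(Δx²+Δy²) = 4.6098

(4.0311, 8.0156, 4.9244, 4.6098)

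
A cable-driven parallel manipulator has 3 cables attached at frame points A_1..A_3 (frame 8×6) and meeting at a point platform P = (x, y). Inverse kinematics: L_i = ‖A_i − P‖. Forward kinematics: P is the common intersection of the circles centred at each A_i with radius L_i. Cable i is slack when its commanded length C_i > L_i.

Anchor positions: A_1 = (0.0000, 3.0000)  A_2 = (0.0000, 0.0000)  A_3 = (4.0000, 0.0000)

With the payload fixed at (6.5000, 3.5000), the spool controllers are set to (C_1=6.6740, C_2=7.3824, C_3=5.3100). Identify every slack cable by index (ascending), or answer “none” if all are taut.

cable 1: √((-6.5000)²+(-0.5000)²)=6.5192, C_1=6.6740: slack
cable 2: √((-6.5000)²+(-3.5000)²)=7.3824, C_2=7.3824: taut
cable 3: √((-2.5000)²+(-3.5000)²)=4.3012, C_3=5.3100: slack

1, 3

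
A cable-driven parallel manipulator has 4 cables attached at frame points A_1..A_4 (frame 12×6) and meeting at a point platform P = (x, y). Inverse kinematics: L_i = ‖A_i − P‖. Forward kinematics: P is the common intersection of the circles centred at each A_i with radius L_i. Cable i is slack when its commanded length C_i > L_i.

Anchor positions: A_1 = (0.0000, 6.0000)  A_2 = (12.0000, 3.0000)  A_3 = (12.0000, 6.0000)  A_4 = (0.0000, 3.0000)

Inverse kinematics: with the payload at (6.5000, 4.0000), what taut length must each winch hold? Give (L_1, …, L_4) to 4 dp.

L_1 = √((0.0000−6.5000)² + (6.0000−4.0000)²) = 6.8007
L_2 = √((12.0000−6.5000)² + (3.0000−4.0000)²) = 5.5902
L_3 = √((12.0000−6.5000)² + (6.0000−4.0000)²) = 5.8523
L_4 = √((0.0000−6.5000)² + (3.0000−4.0000)²) = 6.5765

(6.8007, 5.5902, 5.8523, 6.5765)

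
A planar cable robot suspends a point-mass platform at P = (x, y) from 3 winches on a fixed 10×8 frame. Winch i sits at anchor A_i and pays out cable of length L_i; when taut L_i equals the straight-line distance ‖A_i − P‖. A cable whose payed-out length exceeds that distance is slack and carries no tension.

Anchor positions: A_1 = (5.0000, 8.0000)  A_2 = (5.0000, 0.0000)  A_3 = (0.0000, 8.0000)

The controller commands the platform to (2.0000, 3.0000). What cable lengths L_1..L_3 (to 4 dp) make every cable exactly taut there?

(5.8310, 4.2426, 5.3852)

L_1: Δ = A_1−P = (3.0000, 5.0000) → ‖Δ‖ = √34.0000 = 5.8310
L_2: Δ = A_2−P = (3.0000, -3.0000) → ‖Δ‖ = √18.0000 = 4.2426
L_3: Δ = A_3−P = (-2.0000, 5.0000) → ‖Δ‖ = √29.0000 = 5.3852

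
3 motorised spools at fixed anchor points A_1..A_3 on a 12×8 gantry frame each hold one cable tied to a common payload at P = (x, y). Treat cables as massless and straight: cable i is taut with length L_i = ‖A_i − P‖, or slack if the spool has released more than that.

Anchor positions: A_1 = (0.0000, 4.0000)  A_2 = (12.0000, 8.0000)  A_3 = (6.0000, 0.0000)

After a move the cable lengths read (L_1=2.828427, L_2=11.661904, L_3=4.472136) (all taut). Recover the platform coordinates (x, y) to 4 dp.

(2.0000, 2.0000)

each cable: (A_i−P)·(A_i−P) = L_i²; let c_i = ‖A_i‖²−L_i²
c_1 = 0.0000+16.0000−8.0000 = 8.0000
row 1: -24.0000x − 8.0000y = -64.0000  (c_2=72.0000)
row 2: -12.0000x + 8.0000y = -8.0000  (c_3=16.0000)
Cramer on rows 1–2 → x = 2.0000, y = 2.0000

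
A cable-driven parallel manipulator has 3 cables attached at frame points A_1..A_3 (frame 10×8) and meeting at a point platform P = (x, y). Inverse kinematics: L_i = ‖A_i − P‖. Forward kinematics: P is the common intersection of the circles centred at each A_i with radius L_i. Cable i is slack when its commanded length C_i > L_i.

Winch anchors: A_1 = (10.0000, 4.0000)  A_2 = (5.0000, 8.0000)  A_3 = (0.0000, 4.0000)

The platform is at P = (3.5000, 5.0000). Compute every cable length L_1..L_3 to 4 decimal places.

L_1: Δ = A_1−P = (6.5000, -1.0000) → ‖Δ‖ = √43.2500 = 6.5765
L_2: Δ = A_2−P = (1.5000, 3.0000) → ‖Δ‖ = √11.2500 = 3.3541
L_3: Δ = A_3−P = (-3.5000, -1.0000) → ‖Δ‖ = √13.2500 = 3.6401

(6.5765, 3.3541, 3.6401)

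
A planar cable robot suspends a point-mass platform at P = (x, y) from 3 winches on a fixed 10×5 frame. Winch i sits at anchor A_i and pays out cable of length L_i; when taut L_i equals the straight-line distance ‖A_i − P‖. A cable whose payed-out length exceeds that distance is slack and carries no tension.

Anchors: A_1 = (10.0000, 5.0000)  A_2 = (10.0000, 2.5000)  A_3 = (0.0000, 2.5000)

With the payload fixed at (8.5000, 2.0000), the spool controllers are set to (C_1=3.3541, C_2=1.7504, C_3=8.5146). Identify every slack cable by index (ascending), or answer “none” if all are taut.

cable 1: √((1.5000)²+(3.0000)²)=3.3541, C_1=3.3541: taut
cable 2: √((1.5000)²+(0.5000)²)=1.5811, C_2=1.7504: slack
cable 3: √((-8.5000)²+(0.5000)²)=8.5147, C_3=8.5146: taut

2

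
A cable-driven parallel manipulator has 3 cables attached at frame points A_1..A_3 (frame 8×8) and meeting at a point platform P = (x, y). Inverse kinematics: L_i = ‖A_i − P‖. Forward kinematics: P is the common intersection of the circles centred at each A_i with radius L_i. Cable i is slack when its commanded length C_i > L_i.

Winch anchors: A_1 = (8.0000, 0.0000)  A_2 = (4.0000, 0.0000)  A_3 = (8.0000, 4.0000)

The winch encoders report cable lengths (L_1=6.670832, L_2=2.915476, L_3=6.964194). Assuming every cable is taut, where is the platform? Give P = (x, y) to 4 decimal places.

expand ‖A_i−P‖²=L_i² and subtract eq 1 (k_i ≔ ‖A_i‖²−L_i²)
k_1 = 64.0000+0.0000−44.5000 = 19.5000
eq1−eq2 → [8.0000  0.0000]·P = 12.0000
eq1−eq3 → [0.0000  -8.0000]·P = -12.0000
2×2 solve → P = (1.5000, 1.5000)

(1.5000, 1.5000)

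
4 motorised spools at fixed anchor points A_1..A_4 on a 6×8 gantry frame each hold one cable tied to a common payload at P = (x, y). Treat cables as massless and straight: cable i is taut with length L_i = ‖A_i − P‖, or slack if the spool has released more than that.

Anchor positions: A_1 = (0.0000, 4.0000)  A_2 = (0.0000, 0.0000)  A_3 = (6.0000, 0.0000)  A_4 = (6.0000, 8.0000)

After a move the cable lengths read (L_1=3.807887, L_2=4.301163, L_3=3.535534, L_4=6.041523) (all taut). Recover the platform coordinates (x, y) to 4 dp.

circle eqns → linear via eq_j − eq_1; set k_j = A_j·A_j − L_j²
k_1 = 0.0000+16.0000−14.5000 = 1.5000
0.0000·x + 8.0000·y = k_1−k_2 = 20.0000
-12.0000·x + 8.0000·y = k_1−k_3 = -22.0000
-12.0000·x − 8.0000·y = k_1−k_4 = -62.0000
solve first two rows → x=3.5000, y=2.5000
check cable 4: ‖A_4−P‖² = 36.5000 ≈ L_4² = 36.5000 ✓

(3.5000, 2.5000)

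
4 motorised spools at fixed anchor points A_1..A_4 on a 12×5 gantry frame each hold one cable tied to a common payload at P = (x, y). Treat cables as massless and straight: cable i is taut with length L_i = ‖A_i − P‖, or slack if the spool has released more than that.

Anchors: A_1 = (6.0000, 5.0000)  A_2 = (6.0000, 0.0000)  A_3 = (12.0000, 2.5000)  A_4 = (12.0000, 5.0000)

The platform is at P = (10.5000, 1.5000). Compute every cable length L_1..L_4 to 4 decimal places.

L_1: Δ = A_1−P = (-4.5000, 3.5000) → ‖Δ‖ = √32.5000 = 5.7009
L_2: Δ = A_2−P = (-4.5000, -1.5000) → ‖Δ‖ = √22.5000 = 4.7434
L_3: Δ = A_3−P = (1.5000, 1.0000) → ‖Δ‖ = √3.2500 = 1.8028
L_4: Δ = A_4−P = (1.5000, 3.5000) → ‖Δ‖ = √14.5000 = 3.8079

(5.7009, 4.7434, 1.8028, 3.8079)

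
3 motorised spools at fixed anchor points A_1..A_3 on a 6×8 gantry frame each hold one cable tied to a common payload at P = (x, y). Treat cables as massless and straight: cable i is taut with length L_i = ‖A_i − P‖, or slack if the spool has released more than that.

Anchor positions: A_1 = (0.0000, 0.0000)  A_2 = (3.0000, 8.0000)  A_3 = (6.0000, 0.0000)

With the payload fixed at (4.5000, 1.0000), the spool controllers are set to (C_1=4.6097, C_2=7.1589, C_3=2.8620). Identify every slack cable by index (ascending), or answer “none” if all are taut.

cable 1: L_1 = ‖A_1−P‖ = 4.6098;  C_1 = 4.6097 → taut
cable 2: L_2 = ‖A_2−P‖ = 7.1589;  C_2 = 7.1589 → taut
cable 3: L_3 = ‖A_3−P‖ = 1.8028;  C_3 = 2.8620 → slack

3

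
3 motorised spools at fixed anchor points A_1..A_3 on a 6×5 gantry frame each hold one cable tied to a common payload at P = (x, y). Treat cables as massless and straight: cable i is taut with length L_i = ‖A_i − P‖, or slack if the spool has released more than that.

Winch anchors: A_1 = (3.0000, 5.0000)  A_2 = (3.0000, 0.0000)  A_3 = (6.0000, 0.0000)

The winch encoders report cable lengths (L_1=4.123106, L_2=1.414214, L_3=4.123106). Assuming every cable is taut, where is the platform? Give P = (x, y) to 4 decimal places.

(2.0000, 1.0000)

circle eqns → linear via eq_j − eq_1; set k_j = A_j·A_j − L_j²
k_1 = 9.0000+25.0000−17.0000 = 17.0000
0.0000·x + 10.0000·y = k_1−k_2 = 10.0000
-6.0000·x + 10.0000·y = k_1−k_3 = -2.0000
solve first two rows → x=2.0000, y=1.0000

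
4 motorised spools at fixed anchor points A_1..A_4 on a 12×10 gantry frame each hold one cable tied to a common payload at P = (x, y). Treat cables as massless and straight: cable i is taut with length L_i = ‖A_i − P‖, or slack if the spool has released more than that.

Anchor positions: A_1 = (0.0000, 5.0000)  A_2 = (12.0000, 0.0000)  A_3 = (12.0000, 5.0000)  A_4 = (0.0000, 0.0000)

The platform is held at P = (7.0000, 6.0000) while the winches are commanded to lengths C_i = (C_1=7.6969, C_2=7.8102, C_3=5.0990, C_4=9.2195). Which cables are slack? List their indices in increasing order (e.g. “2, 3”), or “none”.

i=1: geometric 7.0711 vs commanded 7.6969 ⇒ slack
i=2: geometric 7.8102 vs commanded 7.8102 ⇒ taut
i=3: geometric 5.0990 vs commanded 5.0990 ⇒ taut
i=4: geometric 9.2195 vs commanded 9.2195 ⇒ taut

1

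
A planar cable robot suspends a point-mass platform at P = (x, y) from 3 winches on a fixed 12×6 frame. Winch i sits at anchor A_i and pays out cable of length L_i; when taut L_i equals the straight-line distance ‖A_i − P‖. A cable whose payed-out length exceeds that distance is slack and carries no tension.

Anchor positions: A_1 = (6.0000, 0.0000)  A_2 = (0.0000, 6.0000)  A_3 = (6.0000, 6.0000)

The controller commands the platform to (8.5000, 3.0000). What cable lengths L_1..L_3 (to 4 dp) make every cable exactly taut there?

cable 1: Δx=-2.5000, Δy=-3.0000; L_1 = √(Δx²+Δy²) = 3.9051
cable 2: Δx=-8.5000, Δy=3.0000; L_2 = √(Δx²+Δy²) = 9.0139
cable 3: Δx=-2.5000, Δy=3.0000; L_3 = √(Δx²+Δy²) = 3.9051

(3.9051, 9.0139, 3.9051)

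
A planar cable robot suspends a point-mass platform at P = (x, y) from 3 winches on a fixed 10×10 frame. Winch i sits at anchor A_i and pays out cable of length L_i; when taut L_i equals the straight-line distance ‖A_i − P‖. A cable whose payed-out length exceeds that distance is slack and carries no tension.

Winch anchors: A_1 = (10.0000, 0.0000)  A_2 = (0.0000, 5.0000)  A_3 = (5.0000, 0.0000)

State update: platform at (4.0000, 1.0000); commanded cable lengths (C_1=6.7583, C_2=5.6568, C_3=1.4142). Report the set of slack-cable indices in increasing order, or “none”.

1

i=1: geometric 6.0828 vs commanded 6.7583 ⇒ slack
i=2: geometric 5.6569 vs commanded 5.6568 ⇒ taut
i=3: geometric 1.4142 vs commanded 1.4142 ⇒ taut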